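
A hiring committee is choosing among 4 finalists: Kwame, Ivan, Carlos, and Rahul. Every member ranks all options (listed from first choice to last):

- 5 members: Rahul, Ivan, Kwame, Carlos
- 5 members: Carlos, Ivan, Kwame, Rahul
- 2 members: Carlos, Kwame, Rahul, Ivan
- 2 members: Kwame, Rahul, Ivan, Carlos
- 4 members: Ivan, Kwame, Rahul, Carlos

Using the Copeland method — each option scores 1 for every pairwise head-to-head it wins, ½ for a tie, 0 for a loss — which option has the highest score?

Kwame: beats Carlos and Rahul; loses to Ivan → score 2.
Ivan: beats Kwame and Carlos; ties Rahul → score 2.5.
Carlos: loses to Kwame, Ivan, and Rahul → score 0.
Rahul: beats Carlos; ties Ivan; loses to Kwame → score 1.5.
Ivan has the best pairwise record.

Ivan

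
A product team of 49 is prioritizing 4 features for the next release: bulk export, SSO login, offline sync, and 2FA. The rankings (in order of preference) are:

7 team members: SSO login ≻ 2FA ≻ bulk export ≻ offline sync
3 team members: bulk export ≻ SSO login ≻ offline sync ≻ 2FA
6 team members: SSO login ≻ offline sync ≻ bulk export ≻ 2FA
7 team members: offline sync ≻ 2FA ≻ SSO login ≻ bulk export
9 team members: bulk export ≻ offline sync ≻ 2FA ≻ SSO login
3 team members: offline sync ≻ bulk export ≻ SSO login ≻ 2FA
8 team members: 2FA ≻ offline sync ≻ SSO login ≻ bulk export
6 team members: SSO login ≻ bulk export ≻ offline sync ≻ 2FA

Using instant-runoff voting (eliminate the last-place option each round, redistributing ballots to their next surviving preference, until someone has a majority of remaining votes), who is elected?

Round 1: bulk export 12, SSO login 19, offline sync 10, 2FA 8. Eliminate 2FA.
Round 2: bulk export 12, SSO login 19, offline sync 18. Eliminate bulk export.
Round 3: SSO login 22, offline sync 27. Offline sync has a majority.

offline sync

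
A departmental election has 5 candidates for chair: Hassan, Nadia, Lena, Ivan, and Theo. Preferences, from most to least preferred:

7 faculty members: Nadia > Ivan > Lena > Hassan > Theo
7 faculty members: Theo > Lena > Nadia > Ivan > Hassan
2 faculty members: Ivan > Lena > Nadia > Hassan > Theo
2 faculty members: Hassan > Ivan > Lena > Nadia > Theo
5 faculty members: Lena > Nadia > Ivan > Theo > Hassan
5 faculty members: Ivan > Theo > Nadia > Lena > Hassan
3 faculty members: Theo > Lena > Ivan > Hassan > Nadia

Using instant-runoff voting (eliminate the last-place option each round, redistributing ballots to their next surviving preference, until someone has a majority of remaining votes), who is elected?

Round 1: Hassan 2, Nadia 7, Lena 5, Ivan 7, Theo 10. Eliminate Hassan.
Round 2: Nadia 7, Lena 5, Ivan 9, Theo 10. Eliminate Lena.
Round 3: Nadia 12, Ivan 9, Theo 10. Eliminate Ivan.
Round 4: Nadia 16, Theo 15. Nadia has a majority.

Nadia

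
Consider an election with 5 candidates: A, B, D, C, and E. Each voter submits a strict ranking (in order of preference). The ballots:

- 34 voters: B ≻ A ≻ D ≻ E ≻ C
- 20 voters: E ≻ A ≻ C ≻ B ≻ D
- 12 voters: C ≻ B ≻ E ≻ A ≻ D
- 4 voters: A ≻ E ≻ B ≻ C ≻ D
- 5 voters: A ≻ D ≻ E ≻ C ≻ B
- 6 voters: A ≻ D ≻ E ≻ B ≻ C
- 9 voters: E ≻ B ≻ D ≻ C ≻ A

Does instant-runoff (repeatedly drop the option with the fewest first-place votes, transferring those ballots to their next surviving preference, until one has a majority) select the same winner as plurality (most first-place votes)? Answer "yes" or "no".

yes

Instant-runoff — R1 A 15, B 34, D 0, C 12, E 29 (D out); R2 A 15, B 34, C 12, E 29 (C out); R3 A 15, B 46, E 29 (B winner). Winner: B.
Plurality — first-place votes: A 15, B 34, D 0, C 12, E 29. Winner: B.
The two methods agree.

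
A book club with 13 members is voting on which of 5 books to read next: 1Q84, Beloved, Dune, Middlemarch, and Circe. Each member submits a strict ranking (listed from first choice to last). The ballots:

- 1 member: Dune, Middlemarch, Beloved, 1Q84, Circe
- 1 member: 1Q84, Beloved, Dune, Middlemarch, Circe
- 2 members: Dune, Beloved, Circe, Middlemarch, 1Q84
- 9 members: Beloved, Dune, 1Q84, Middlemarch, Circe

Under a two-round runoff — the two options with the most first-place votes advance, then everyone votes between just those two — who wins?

Beloved

Round 1 first-place votes: 1Q84 1, Beloved 9, Dune 3, Middlemarch 0, Circe 0.
Beloved and Dune advance.
Runoff: Beloved is preferred to Dune by 10 voters; Dune by 3.
Beloved wins the runoff.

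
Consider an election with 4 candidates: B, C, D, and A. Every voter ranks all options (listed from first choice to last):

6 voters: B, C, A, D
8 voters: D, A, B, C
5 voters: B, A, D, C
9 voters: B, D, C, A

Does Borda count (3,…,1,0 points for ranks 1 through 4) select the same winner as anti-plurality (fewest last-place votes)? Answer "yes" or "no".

yes

Borda — scores: B 68, C 21, D 47, A 32. Winner: B.
Anti-plurality — last-place votes: B 0, C 13, D 6, A 9. Winner: B.
The two methods agree.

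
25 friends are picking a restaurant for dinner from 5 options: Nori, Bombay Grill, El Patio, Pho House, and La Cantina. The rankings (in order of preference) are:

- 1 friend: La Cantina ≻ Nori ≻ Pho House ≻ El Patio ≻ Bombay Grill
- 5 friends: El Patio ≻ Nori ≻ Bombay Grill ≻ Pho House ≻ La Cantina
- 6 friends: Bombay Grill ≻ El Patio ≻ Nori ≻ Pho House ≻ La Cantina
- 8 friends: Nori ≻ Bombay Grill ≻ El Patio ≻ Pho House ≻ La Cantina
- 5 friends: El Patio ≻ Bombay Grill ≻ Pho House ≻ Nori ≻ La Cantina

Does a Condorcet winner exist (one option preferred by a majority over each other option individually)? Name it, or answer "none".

Checking pairwise contests:
El Patio beats Nori 16–9.
Nori beats Bombay Grill 14–11.
Bombay Grill beats El Patio 14–11.
Nori beats Pho House 20–5.
Nori beats La Cantina 24–1.
Every option loses at least one head-to-head, so there is no Condorcet winner.

none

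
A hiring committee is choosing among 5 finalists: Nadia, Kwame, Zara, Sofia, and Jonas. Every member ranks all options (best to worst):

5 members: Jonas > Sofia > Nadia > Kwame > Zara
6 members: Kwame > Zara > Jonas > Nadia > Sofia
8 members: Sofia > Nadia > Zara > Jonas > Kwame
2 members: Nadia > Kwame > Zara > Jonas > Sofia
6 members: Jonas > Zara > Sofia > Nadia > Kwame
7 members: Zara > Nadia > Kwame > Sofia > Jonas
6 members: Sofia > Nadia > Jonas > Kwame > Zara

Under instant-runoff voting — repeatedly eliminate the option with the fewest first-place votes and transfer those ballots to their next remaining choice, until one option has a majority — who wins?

Round 1: Nadia 2, Kwame 6, Zara 7, Sofia 14, Jonas 11. Eliminate Nadia.
Round 2: Kwame 8, Zara 7, Sofia 14, Jonas 11. Eliminate Zara.
Round 3: Kwame 15, Sofia 14, Jonas 11. Eliminate Jonas.
Round 4: Kwame 15, Sofia 25. Sofia has a majority.

Sofia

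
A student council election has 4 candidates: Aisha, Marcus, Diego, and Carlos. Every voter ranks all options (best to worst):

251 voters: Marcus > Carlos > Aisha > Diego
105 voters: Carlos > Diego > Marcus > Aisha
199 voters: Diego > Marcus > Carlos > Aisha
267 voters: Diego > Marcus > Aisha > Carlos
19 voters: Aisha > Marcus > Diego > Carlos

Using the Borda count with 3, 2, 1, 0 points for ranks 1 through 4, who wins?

Aisha: 251·1 + 105·0 + 199·0 + 267·1 + 19·3 = 575
Marcus: 251·3 + 105·1 + 199·2 + 267·2 + 19·2 = 1828
Diego: 251·0 + 105·2 + 199·3 + 267·3 + 19·1 = 1627
Carlos: 251·2 + 105·3 + 199·1 + 267·0 + 19·0 = 1016
Marcus has the highest Borda score (1828).

Marcus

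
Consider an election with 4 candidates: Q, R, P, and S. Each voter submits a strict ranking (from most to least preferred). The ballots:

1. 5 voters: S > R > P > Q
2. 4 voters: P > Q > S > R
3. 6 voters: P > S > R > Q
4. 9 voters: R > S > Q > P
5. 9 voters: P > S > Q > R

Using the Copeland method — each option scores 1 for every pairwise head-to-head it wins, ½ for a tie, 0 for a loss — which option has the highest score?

P

Q: loses to R, P, and S → score 0.
R: beats Q; loses to P and S → score 1.
P: beats Q, R, and S → score 3.
S: beats Q and R; loses to P → score 2.
P has the best pairwise record.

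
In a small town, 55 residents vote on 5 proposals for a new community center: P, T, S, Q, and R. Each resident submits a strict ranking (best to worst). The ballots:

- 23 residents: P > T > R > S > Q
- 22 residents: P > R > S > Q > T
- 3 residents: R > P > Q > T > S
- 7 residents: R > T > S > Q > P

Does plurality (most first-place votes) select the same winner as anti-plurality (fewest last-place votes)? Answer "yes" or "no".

Plurality — first-place votes: P 45, T 0, S 0, Q 0, R 10. Winner: P.
Anti-plurality — last-place votes: P 7, T 22, S 3, Q 23, R 0. Winner: R.
The two methods disagree.

no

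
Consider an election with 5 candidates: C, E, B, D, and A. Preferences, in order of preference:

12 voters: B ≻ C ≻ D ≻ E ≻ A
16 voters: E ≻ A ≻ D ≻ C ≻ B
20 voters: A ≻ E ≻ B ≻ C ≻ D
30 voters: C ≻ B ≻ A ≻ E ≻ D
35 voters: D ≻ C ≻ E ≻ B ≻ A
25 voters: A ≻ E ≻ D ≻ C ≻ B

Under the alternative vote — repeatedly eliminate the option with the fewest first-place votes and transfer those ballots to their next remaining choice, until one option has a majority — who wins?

C

Round 1: C 30, E 16, B 12, D 35, A 45. Eliminate B.
Round 2: C 42, E 16, D 35, A 45. Eliminate E.
Round 3: C 42, D 35, A 61. Eliminate D.
Round 4: C 77, A 61. C has a majority.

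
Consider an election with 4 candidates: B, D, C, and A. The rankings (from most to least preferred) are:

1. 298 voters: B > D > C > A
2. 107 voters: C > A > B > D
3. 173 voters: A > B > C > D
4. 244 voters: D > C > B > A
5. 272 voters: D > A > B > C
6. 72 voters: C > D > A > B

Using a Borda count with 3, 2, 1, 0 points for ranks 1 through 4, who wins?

B: 298·3 + 107·1 + 173·2 + 244·1 + 272·1 + 72·0 = 1863
D: 298·2 + 107·0 + 173·0 + 244·3 + 272·3 + 72·2 = 2288
C: 298·1 + 107·3 + 173·1 + 244·2 + 272·0 + 72·3 = 1496
A: 298·0 + 107·2 + 173·3 + 244·0 + 272·2 + 72·1 = 1349
D has the highest Borda score (2288).

D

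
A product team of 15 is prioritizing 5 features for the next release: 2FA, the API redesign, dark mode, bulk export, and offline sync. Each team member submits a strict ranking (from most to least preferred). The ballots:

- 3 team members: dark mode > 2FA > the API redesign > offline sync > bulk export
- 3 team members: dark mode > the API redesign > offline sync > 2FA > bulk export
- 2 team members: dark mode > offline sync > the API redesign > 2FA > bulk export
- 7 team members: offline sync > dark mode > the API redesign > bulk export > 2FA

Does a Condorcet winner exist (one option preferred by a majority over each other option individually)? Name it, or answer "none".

dark mode vs 2FA: 15–0 for dark mode.
dark mode vs the API redesign: 15–0 for dark mode.
dark mode vs bulk export: 15–0 for dark mode.
dark mode vs offline sync: 8–7 for dark mode.
dark mode beats every other option head-to-head.

dark mode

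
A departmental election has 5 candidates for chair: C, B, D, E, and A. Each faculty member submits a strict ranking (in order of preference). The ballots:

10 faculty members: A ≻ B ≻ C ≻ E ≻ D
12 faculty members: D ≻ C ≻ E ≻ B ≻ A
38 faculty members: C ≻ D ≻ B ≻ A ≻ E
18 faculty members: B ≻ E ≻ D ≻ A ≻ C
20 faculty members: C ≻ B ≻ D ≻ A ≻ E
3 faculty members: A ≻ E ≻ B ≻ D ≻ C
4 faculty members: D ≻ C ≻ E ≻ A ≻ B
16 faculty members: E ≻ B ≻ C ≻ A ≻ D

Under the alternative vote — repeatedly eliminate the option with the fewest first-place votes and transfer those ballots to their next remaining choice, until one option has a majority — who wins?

C

Round 1: C 58, B 18, D 16, E 16, A 13. Eliminate A.
Round 2: C 58, B 28, D 16, E 19. Eliminate D.
Round 3: C 74, B 28, E 19. C has a majority.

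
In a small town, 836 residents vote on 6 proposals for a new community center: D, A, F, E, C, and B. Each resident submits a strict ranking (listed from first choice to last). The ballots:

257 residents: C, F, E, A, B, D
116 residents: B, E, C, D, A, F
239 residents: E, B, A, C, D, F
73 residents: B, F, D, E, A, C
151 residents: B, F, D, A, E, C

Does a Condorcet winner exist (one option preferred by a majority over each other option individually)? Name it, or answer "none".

Checking pairwise contests:
A beats D 496–340.
F beats A 481–355.
C beats F 612–224.
F beats E 481–355.
A beats C 463–373.
E beats B 496–340.
Every option loses at least one head-to-head, so there is no Condorcet winner.

none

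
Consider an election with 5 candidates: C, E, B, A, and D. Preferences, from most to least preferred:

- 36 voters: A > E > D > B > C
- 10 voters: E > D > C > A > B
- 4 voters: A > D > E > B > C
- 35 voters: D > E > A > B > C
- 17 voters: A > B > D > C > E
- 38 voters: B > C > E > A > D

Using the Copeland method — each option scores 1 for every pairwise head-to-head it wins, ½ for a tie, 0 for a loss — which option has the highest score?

C: loses to E, B, A, and D → score 0.
E: beats C, B, A, and D → score 4.
B: beats C; loses to E, A, and D → score 1.
A: beats C, B, and D; loses to E → score 3.
D: beats C and B; loses to E and A → score 2.
E has the best pairwise record.

E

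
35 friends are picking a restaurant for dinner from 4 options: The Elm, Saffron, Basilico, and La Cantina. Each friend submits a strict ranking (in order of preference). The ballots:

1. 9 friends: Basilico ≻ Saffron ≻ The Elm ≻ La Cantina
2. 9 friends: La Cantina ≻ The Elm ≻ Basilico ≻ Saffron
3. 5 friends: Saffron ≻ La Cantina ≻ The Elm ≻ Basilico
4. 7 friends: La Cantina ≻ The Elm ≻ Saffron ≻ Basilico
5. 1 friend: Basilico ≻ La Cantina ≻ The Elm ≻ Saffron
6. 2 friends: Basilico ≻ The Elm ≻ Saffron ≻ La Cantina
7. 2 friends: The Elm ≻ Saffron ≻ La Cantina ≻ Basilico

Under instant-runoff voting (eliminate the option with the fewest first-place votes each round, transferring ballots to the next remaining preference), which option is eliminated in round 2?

Round 1: The Elm 2, Saffron 5, Basilico 12, La Cantina 16. Eliminate The Elm.
Round 2: Saffron 7, Basilico 12, La Cantina 16. Eliminate Saffron.

Saffron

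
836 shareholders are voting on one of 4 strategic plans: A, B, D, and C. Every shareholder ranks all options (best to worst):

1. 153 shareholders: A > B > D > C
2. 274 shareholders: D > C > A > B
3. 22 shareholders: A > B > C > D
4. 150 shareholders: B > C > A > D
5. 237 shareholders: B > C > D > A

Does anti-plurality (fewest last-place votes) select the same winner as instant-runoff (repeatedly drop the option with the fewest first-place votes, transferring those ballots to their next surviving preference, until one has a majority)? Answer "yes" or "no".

Anti-plurality — last-place votes: A 237, B 274, D 172, C 153. Winner: C.
Instant-runoff — R1 A 175, B 387, D 274, C 0 (C out); R2 A 175, B 387, D 274 (A out); R3 B 562, D 274 (B winner). Winner: B.
The two methods disagree.

no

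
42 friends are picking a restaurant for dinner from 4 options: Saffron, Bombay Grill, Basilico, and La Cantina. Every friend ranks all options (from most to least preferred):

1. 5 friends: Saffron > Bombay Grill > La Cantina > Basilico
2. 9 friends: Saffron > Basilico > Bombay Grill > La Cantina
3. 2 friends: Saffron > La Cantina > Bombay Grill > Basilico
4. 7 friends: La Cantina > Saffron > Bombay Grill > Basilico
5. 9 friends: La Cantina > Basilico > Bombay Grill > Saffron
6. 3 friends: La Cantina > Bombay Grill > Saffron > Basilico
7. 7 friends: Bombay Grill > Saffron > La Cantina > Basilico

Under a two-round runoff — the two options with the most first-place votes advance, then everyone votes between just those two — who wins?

Round 1 first-place votes: Saffron 16, Bombay Grill 7, Basilico 0, La Cantina 19.
La Cantina and Saffron advance.
Runoff: La Cantina is preferred to Saffron by 19 voters; Saffron by 23.
Saffron wins the runoff.

Saffron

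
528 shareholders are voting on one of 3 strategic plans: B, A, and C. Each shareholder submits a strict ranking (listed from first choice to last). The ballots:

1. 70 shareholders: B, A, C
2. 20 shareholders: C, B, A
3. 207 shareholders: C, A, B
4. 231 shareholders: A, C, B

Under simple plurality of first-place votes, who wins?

First-place votes: B 70, A 231, C 227.
A has the most first-place votes.

A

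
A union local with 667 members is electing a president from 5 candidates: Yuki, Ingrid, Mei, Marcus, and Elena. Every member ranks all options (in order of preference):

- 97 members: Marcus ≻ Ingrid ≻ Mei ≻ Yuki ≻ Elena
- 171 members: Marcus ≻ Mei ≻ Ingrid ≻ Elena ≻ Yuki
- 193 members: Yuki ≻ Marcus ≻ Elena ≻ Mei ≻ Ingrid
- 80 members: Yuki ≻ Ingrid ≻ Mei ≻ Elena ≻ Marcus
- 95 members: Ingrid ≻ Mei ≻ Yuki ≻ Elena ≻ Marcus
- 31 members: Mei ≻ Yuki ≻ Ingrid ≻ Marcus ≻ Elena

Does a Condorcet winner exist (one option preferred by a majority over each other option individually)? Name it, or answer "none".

Checking pairwise contests:
Ingrid beats Yuki 363–304.
Mei beats Ingrid 395–272.
Marcus beats Mei 461–206.
Yuki beats Marcus 399–268.
Yuki beats Elena 496–171.
Every option loses at least one head-to-head, so there is no Condorcet winner.

none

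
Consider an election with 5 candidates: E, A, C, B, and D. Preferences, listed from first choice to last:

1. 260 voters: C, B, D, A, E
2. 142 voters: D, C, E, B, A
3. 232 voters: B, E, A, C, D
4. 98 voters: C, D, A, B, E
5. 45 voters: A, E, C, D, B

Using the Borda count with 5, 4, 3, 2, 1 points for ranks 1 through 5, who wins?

E: 260·1 + 142·3 + 232·4 + 98·1 + 45·4 = 1892
A: 260·2 + 142·1 + 232·3 + 98·3 + 45·5 = 1877
C: 260·5 + 142·4 + 232·2 + 98·5 + 45·3 = 2957
B: 260·4 + 142·2 + 232·5 + 98·2 + 45·1 = 2725
D: 260·3 + 142·5 + 232·1 + 98·4 + 45·2 = 2204
C has the highest Borda score (2957).

C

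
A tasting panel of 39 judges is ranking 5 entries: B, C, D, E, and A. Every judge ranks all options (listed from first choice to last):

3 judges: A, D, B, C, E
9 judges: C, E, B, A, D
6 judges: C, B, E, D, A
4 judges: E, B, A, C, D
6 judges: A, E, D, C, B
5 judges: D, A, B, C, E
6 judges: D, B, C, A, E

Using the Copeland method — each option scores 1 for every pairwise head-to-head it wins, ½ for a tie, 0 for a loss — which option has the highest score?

B: beats E and A; loses to C and D → score 2.
C: beats B, E, and A; loses to D → score 3.
D: beats B and C; loses to E and A → score 2.
E: beats D; loses to B, C, and A → score 1.
A: beats D and E; loses to B and C → score 2.
C has the best pairwise record.

C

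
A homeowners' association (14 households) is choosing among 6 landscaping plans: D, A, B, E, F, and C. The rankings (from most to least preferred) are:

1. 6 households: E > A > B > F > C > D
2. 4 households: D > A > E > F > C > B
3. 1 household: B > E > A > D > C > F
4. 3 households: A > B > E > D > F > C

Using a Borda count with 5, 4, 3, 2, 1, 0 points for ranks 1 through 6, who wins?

D: 6·0 + 4·5 + 1·2 + 3·2 = 28
A: 6·4 + 4·4 + 1·3 + 3·5 = 58
B: 6·3 + 4·0 + 1·5 + 3·4 = 35
E: 6·5 + 4·3 + 1·4 + 3·3 = 55
F: 6·2 + 4·2 + 1·0 + 3·1 = 23
C: 6·1 + 4·1 + 1·1 + 3·0 = 11
A has the highest Borda score (58).

A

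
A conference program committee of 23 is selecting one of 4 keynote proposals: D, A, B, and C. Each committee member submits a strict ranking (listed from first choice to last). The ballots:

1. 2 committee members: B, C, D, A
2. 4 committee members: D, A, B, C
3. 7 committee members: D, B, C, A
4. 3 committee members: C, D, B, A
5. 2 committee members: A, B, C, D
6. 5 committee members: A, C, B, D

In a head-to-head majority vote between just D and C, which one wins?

C

Voters preferring D to C: 11; preferring C to D: 12.
C wins the head-to-head.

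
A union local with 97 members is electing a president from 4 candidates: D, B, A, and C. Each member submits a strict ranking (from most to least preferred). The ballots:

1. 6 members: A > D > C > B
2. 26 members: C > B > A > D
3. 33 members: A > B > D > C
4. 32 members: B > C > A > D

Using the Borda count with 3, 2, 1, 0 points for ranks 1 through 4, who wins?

D: 6·2 + 26·0 + 33·1 + 32·0 = 45
B: 6·0 + 26·2 + 33·2 + 32·3 = 214
A: 6·3 + 26·1 + 33·3 + 32·1 = 175
C: 6·1 + 26·3 + 33·0 + 32·2 = 148
B has the highest Borda score (214).

B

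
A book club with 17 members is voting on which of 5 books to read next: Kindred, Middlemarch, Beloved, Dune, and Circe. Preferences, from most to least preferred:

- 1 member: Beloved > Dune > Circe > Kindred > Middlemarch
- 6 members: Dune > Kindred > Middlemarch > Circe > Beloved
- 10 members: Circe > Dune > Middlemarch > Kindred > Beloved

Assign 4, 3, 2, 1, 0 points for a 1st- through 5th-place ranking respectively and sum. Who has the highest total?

Kindred: 1·1 + 6·3 + 10·1 = 29
Middlemarch: 1·0 + 6·2 + 10·2 = 32
Beloved: 1·4 + 6·0 + 10·0 = 4
Dune: 1·3 + 6·4 + 10·3 = 57
Circe: 1·2 + 6·1 + 10·4 = 48
Dune has the highest Borda score (57).

Dune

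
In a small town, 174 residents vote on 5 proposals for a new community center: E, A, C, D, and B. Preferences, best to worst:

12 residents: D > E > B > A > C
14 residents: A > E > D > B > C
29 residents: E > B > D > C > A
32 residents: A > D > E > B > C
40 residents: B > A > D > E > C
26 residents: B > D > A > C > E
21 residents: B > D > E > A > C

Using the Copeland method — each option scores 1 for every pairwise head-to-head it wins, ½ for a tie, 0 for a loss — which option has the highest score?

E: beats C; ties B; loses to A and D → score 1.5.
A: beats E and C; loses to D and B → score 2.
C: loses to E, A, D, and B → score 0.
D: beats E, A, and C; loses to B → score 3.
B: beats A, C, and D; ties E → score 3.5.
B has the best pairwise record.

B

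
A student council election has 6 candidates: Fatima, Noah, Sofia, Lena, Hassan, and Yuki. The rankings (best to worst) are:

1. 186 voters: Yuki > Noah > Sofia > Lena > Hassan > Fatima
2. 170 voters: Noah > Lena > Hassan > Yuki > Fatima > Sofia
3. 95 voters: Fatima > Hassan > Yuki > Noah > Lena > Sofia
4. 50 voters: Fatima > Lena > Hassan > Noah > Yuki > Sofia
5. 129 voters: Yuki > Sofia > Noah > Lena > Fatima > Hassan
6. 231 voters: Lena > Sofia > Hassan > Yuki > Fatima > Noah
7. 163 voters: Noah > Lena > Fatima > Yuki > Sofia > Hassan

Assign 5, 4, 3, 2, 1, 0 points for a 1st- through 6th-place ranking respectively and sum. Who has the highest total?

Lena

Fatima: 186·0 + 170·1 + 95·5 + 50·5 + 129·1 + 231·1 + 163·3 = 1744
Noah: 186·4 + 170·5 + 95·2 + 50·2 + 129·3 + 231·0 + 163·5 = 3086
Sofia: 186·3 + 170·0 + 95·0 + 50·0 + 129·4 + 231·4 + 163·1 = 2161
Lena: 186·2 + 170·4 + 95·1 + 50·4 + 129·2 + 231·5 + 163·4 = 3412
Hassan: 186·1 + 170·3 + 95·4 + 50·3 + 129·0 + 231·3 + 163·0 = 1919
Yuki: 186·5 + 170·2 + 95·3 + 50·1 + 129·5 + 231·2 + 163·2 = 3038
Lena has the highest Borda score (3412).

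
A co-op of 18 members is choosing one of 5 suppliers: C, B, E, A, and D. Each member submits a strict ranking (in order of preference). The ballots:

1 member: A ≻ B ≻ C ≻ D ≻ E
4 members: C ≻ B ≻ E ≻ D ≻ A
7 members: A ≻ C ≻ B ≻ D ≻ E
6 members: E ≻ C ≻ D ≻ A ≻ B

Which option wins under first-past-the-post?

First-place votes: C 4, B 0, E 6, A 8, D 0.
A has the most first-place votes.

A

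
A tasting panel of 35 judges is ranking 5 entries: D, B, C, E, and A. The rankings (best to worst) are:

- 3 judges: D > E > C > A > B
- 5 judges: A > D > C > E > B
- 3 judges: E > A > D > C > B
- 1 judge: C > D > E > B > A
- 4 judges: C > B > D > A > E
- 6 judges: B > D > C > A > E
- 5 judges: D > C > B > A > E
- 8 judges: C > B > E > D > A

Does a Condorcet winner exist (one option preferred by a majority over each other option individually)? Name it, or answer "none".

Checking pairwise contests:
B beats D 18–17.
C beats B 29–6.
D beats C 22–13.
D beats E 24–11.
D beats A 27–8.
Every option loses at least one head-to-head, so there is no Condorcet winner.

none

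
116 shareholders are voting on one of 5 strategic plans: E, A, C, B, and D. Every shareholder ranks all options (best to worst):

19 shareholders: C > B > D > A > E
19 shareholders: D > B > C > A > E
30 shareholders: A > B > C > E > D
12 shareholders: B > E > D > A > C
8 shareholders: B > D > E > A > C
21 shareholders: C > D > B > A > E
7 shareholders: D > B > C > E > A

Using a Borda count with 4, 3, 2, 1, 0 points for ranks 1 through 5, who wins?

B

E: 19·0 + 19·0 + 30·1 + 12·3 + 8·2 + 21·0 + 7·1 = 89
A: 19·1 + 19·1 + 30·4 + 12·1 + 8·1 + 21·1 + 7·0 = 199
C: 19·4 + 19·2 + 30·2 + 12·0 + 8·0 + 21·4 + 7·2 = 272
B: 19·3 + 19·3 + 30·3 + 12·4 + 8·4 + 21·2 + 7·3 = 347
D: 19·2 + 19·4 + 30·0 + 12·2 + 8·3 + 21·3 + 7·4 = 253
B has the highest Borda score (347).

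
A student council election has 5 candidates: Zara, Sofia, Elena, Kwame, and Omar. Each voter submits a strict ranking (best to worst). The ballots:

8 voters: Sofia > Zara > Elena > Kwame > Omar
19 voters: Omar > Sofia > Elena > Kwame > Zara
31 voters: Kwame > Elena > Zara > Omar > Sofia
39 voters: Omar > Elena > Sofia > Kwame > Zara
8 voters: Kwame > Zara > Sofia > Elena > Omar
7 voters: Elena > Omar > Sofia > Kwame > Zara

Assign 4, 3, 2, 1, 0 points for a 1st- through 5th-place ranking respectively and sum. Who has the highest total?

Elena

Zara: 8·3 + 19·0 + 31·2 + 39·0 + 8·3 + 7·0 = 110
Sofia: 8·4 + 19·3 + 31·0 + 39·2 + 8·2 + 7·2 = 197
Elena: 8·2 + 19·2 + 31·3 + 39·3 + 8·1 + 7·4 = 300
Kwame: 8·1 + 19·1 + 31·4 + 39·1 + 8·4 + 7·1 = 229
Omar: 8·0 + 19·4 + 31·1 + 39·4 + 8·0 + 7·3 = 284
Elena has the highest Borda score (300).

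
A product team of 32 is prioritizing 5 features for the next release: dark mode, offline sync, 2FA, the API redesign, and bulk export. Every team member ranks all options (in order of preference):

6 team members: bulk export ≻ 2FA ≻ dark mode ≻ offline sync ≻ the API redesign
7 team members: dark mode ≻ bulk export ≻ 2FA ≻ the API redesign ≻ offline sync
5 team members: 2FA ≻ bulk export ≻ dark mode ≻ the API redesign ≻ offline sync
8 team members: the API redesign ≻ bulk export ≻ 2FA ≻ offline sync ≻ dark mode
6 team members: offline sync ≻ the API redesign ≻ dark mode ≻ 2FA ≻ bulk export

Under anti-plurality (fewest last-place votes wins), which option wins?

2FA

Last-place votes: dark mode 8, offline sync 12, 2FA 0, the API redesign 6, bulk export 6.
2FA is ranked last by the fewest voters, so 2FA wins.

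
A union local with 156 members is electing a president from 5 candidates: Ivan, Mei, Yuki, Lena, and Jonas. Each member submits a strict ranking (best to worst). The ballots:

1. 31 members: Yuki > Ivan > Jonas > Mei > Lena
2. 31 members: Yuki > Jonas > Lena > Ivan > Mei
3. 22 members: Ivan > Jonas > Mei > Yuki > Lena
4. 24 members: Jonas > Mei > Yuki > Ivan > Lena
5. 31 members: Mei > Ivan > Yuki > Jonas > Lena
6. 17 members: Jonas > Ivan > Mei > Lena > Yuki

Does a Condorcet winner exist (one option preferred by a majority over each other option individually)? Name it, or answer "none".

none

Checking pairwise contests:
Yuki beats Ivan 86–70.
Ivan beats Mei 101–55.
Mei beats Yuki 94–62.
Ivan beats Lena 125–31.
Ivan beats Jonas 84–72.
Every option loses at least one head-to-head, so there is no Condorcet winner.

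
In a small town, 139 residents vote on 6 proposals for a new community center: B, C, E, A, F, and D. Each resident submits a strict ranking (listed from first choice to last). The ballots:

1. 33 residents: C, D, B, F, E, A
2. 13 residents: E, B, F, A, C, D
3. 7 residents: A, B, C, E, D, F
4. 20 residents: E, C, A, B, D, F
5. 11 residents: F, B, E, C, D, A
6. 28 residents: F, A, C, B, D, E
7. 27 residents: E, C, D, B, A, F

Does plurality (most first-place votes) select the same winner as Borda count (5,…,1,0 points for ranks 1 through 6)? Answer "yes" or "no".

Plurality — first-place votes: B 0, C 33, E 60, A 7, F 39, D 0. Winner: E.
Borda — scores: B 373, C 493, E 380, A 260, F 300, D 279. Winner: C.
The two methods disagree.

no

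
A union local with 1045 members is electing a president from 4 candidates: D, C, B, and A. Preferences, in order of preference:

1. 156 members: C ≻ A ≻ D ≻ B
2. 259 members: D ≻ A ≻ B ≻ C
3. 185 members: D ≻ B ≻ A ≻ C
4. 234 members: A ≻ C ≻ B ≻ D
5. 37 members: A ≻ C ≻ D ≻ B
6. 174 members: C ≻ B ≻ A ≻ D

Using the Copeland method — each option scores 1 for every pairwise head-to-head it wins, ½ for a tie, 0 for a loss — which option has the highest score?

D: beats B; loses to C and A → score 1.
C: beats D and B; loses to A → score 2.
B: loses to D, C, and A → score 0.
A: beats D, C, and B → score 3.
A has the best pairwise record.

A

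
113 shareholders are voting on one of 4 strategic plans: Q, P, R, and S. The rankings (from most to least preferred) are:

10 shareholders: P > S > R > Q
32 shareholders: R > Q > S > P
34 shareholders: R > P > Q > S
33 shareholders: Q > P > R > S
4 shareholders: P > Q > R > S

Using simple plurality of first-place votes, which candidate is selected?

First-place votes: Q 33, P 14, R 66, S 0.
R has the most first-place votes.

R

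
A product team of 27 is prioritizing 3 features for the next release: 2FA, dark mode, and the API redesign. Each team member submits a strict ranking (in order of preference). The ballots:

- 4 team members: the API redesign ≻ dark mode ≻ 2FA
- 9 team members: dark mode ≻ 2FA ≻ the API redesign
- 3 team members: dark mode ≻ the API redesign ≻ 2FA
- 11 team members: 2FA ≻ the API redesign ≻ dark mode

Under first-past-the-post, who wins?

First-place votes: 2FA 11, dark mode 12, the API redesign 4.
dark mode has the most first-place votes.

dark mode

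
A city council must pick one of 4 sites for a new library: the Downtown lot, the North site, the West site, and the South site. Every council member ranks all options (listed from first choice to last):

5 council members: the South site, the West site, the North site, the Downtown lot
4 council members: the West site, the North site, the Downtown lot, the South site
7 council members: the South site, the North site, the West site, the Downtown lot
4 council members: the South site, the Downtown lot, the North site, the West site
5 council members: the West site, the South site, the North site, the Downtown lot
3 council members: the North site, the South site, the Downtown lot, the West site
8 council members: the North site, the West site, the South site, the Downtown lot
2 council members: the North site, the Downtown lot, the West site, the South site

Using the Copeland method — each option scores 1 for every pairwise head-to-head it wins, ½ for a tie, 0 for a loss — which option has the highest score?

the Downtown lot: loses to the North site, the West site, and the South site → score 0.
the North site: beats the Downtown lot and the West site; loses to the South site → score 2.
the West site: beats the Downtown lot; ties the South site; loses to the North site → score 1.5.
the South site: beats the Downtown lot and the North site; ties the West site → score 2.5.
the South site has the best pairwise record.

the South site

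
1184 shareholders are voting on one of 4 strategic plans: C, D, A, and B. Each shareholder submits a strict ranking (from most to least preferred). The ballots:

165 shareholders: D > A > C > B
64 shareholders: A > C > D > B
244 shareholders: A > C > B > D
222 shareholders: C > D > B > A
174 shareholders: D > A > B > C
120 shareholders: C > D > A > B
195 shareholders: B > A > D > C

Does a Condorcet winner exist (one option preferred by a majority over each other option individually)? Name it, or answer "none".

Checking pairwise contests:
A beats C 842–342.
C beats D 650–534.
D beats A 681–503.
C beats B 815–369.
Every option loses at least one head-to-head, so there is no Condorcet winner.

none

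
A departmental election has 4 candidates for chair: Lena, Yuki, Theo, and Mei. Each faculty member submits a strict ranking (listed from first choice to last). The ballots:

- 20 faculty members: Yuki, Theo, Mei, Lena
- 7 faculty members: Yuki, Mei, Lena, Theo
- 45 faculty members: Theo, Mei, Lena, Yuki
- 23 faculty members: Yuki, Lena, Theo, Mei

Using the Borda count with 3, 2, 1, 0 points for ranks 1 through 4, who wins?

Lena: 20·0 + 7·1 + 45·1 + 23·2 = 98
Yuki: 20·3 + 7·3 + 45·0 + 23·3 = 150
Theo: 20·2 + 7·0 + 45·3 + 23·1 = 198
Mei: 20·1 + 7·2 + 45·2 + 23·0 = 124
Theo has the highest Borda score (198).

Theo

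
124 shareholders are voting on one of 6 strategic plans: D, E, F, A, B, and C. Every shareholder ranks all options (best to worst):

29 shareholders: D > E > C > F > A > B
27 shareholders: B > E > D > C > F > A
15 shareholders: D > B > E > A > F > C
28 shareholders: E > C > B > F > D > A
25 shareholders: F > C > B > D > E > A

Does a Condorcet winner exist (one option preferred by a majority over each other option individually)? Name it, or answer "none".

Checking pairwise contests:
B beats D 80–44.
D beats E 69–55.
D beats F 71–53.
D beats A 124–0.
C beats B 82–42.
D beats C 71–53.
Every option loses at least one head-to-head, so there is no Condorcet winner.

none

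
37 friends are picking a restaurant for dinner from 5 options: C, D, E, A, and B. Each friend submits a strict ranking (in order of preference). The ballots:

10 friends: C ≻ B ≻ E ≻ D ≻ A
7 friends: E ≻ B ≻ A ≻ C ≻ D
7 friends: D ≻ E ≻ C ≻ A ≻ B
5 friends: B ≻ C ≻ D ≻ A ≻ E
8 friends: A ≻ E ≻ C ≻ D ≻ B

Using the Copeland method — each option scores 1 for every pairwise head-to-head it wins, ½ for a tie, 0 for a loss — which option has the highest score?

C: beats D, A, and B; loses to E → score 3.
D: beats A; loses to C, E, and B → score 1.
E: beats C, D, A, and B → score 4.
A: loses to C, D, E, and B → score 0.
B: beats D and A; loses to C and E → score 2.
E has the best pairwise record.

E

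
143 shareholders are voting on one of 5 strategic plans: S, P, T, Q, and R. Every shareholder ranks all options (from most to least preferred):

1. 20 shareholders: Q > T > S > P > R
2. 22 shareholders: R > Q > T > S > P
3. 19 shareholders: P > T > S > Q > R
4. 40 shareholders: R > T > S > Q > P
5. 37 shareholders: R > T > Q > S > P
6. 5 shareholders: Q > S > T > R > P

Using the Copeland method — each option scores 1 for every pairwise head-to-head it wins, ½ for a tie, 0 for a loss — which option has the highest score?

S: beats P; loses to T, Q, and R → score 1.
P: loses to S, T, Q, and R → score 0.
T: beats S, P, and Q; loses to R → score 3.
Q: beats S and P; loses to T and R → score 2.
R: beats S, P, T, and Q → score 4.
R has the best pairwise record.

R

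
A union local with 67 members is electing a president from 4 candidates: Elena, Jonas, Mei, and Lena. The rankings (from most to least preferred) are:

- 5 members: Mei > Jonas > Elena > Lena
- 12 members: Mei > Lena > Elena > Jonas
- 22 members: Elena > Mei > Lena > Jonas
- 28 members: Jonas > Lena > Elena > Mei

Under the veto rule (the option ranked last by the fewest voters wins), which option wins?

Elena

Last-place votes: Elena 0, Jonas 34, Mei 28, Lena 5.
Elena is ranked last by the fewest voters, so Elena wins.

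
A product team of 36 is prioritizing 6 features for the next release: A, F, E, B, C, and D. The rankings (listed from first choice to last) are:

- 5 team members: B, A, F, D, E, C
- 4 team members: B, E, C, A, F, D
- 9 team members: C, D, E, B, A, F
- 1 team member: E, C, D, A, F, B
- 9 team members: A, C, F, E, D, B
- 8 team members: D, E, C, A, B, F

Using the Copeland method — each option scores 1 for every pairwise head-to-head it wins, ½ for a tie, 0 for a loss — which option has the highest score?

A: beats F; ties B and D; loses to E and C → score 2.
F: ties D; loses to A, E, B, and C → score 0.5.
E: beats A, F, and B; ties C; loses to D → score 3.5.
B: beats F; ties A; loses to E, C, and D → score 1.5.
C: beats A, F, B, and D; ties E → score 4.5.
D: beats E and B; ties A and F; loses to C → score 3.
C has the best pairwise record.

C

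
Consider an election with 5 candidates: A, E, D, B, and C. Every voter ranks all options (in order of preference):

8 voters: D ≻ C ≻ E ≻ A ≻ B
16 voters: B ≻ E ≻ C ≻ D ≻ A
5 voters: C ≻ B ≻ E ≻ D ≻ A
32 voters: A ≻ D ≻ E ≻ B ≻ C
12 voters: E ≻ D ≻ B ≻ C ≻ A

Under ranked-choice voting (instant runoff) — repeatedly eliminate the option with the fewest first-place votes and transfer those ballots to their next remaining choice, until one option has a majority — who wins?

Round 1: A 32, E 12, D 8, B 16, C 5. Eliminate C.
Round 2: A 32, E 12, D 8, B 21. Eliminate D.
Round 3: A 32, E 20, B 21. Eliminate E.
Round 4: A 40, B 33. A has a majority.

A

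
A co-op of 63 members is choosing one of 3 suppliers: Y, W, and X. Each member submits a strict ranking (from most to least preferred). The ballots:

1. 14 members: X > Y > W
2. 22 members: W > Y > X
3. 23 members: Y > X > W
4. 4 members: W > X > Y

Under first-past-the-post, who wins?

W

First-place votes: Y 23, W 26, X 14.
W has the most first-place votes.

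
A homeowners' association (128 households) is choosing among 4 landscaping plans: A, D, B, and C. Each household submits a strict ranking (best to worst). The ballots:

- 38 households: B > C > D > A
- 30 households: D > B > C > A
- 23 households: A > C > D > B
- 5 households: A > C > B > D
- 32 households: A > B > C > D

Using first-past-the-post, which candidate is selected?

A

First-place votes: A 60, D 30, B 38, C 0.
A has the most first-place votes.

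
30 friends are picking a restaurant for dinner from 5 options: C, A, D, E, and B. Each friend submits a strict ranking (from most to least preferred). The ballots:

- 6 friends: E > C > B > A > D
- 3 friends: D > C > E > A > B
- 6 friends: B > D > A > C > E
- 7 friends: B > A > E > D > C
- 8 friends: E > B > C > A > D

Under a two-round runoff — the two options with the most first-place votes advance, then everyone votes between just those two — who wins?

Round 1 first-place votes: C 0, A 0, D 3, E 14, B 13.
E and B advance.
Runoff: E is preferred to B by 17 voters; B by 13.
E wins the runoff.

E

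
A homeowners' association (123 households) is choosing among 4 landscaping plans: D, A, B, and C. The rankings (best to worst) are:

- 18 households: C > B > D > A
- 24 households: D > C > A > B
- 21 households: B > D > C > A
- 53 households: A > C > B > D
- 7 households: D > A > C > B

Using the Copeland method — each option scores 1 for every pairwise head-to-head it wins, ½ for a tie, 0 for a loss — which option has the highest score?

C

D: beats A; loses to B and C → score 1.
A: beats B; loses to D and C → score 1.
B: beats D; loses to A and C → score 1.
C: beats D, A, and B → score 3.
C has the best pairwise record.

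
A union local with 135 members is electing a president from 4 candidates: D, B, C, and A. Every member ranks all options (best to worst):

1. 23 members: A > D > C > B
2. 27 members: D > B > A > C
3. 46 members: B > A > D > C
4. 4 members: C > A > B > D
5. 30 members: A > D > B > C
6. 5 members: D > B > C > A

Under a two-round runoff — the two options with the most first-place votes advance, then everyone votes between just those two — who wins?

Round 1 first-place votes: D 32, B 46, C 4, A 53.
A and B advance.
Runoff: A is preferred to B by 57 voters; B by 78.
B wins the runoff.

B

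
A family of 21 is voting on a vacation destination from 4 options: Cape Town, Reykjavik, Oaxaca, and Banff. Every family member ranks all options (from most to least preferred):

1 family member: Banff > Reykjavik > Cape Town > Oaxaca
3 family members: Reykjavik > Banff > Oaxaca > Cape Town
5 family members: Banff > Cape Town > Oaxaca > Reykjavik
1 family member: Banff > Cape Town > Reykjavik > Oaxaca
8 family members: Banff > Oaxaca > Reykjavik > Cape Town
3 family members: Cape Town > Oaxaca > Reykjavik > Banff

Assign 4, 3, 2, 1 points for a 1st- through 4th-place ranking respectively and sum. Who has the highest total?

Cape Town: 1·2 + 3·1 + 5·3 + 1·3 + 8·1 + 3·4 = 43
Reykjavik: 1·3 + 3·4 + 5·1 + 1·2 + 8·2 + 3·2 = 44
Oaxaca: 1·1 + 3·2 + 5·2 + 1·1 + 8·3 + 3·3 = 51
Banff: 1·4 + 3·3 + 5·4 + 1·4 + 8·4 + 3·1 = 72
Banff has the highest Borda score (72).

Banff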